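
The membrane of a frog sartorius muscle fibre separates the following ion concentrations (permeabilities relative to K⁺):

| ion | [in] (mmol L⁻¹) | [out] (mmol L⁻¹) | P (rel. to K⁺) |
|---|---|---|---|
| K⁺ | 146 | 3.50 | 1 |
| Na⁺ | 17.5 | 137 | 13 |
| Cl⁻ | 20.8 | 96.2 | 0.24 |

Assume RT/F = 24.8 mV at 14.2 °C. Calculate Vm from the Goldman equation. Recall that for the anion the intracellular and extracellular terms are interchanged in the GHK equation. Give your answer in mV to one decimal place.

Vm = 24.8 · ln[(Σ P·[cation]ₒ + Σ P·[anion]ᵢ) / (Σ P·[cation]ᵢ + Σ P·[anion]ₒ)]
Numerator = 1×3.50 + 13×137 + 0.24×20.8 = 1789
Denominator = 1×146 + 13×17.5 + 0.24×96.2 = 396.6
Vm = 24.8 · ln(4.5122) = 24.8 × (1.5068) = 37.37 mV

37.4 mV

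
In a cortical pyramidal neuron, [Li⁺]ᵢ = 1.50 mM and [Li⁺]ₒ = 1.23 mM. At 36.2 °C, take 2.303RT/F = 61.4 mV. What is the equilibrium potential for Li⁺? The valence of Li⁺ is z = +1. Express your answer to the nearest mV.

E = (61.4/z) · log₁₀([Li⁺]_out/[Li⁺]_in) with z = +1.
= (61.4/1) · log₁₀(1.23/1.50) = 61.40 · log₁₀(0.82)
= 61.40 · (-0.0862) = -5.29 mV

-5 mV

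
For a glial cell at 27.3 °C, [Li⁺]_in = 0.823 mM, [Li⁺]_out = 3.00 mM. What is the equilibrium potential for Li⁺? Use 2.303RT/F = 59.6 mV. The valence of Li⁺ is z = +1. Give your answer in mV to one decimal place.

E = (59.6/z) · log₁₀([Li⁺]_out/[Li⁺]_in) with z = +1.
= (59.6/1) · log₁₀(3.00/0.823) = 59.60 · log₁₀(3.645)
= 59.60 · (0.5617) = 33.48 mV

33.5 mV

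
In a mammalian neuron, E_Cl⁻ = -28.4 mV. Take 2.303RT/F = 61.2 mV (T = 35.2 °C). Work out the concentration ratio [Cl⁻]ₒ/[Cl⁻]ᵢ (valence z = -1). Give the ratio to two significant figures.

log₁₀([out]/[in]) = E·z/(61.2) = -28.4 × -1 / 61.2 = 0.4641
[out]/[in] = 10^(0.4641) = 2.911

2.9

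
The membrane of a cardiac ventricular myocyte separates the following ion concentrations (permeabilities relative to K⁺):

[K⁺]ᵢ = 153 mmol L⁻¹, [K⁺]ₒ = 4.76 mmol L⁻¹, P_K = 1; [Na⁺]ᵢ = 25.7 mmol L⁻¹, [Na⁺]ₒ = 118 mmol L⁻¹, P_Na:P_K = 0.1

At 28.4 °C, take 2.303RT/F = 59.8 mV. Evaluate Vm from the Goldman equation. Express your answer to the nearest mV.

-58 mV

Vm = 59.8 · log₁₀[(Σ P·[cation]ₒ + Σ P·[anion]ᵢ) / (Σ P·[cation]ᵢ + Σ P·[anion]ₒ)]
Numerator = 1×4.76 + 0.1×118 = 16.56
Denominator = 1×153 + 0.1×25.7 = 155.6
Vm = 59.8 · log₁₀(0.10645) = 59.8 × (-0.9729) = -58.18 mV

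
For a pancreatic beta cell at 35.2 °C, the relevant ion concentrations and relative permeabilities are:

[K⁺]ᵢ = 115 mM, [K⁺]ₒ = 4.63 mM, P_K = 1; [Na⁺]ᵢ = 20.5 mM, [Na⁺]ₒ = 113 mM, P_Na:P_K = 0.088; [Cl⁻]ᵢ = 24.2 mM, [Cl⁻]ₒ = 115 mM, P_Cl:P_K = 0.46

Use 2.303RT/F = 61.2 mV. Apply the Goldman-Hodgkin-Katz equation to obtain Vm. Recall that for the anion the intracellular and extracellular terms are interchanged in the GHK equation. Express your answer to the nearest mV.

Vm = 61.2 · log₁₀[(Σ P·[cation]ₒ + Σ P·[anion]ᵢ) / (Σ P·[cation]ᵢ + Σ P·[anion]ₒ)]
Numerator = 1×4.63 + 0.088×113 + 0.46×24.2 = 25.71
Denominator = 1×115 + 0.088×20.5 + 0.46×115 = 169.7
Vm = 61.2 · log₁₀(0.15148) = 61.2 × (-0.8197) = -50.16 mV

-50 mV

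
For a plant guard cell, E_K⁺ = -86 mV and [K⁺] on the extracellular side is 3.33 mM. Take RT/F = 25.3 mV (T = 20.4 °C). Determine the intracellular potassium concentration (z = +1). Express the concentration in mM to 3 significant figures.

99.7 mM

Nernst: E = (25.3/1) · ln([out]/[in]), so ln([out]/[in]) = -86.0 × 1 / 25.3 = -3.3992.
[out]/[in] = e^(-3.3992) = 0.0334.
[in] = 3.33 / 0.0334 = 99.7 mM.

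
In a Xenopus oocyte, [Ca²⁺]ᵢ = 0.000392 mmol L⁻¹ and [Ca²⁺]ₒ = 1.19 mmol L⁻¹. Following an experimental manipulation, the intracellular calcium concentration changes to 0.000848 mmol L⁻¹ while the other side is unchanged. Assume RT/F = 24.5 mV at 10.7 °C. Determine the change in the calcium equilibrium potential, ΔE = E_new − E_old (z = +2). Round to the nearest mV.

-9 mV

E_old = (24.5/2)·ln(1.19/0.000392) = 98.22 mV
E_new = (24.5/2)·ln(1.19/0.000848) = 88.77 mV
ΔE = 88.77 − (98.22) = -9.45 mV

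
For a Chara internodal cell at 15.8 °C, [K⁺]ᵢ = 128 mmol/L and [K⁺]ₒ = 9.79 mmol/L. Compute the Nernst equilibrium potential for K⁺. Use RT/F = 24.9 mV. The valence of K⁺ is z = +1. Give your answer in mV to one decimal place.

E = (24.9/z) · ln([K⁺]_out/[K⁺]_in) with z = +1.
= (24.9/1) · ln(9.79/128) = 24.90 · ln(0.07648)
= 24.90 · (-2.5707) = -64.01 mV

-64.0 mV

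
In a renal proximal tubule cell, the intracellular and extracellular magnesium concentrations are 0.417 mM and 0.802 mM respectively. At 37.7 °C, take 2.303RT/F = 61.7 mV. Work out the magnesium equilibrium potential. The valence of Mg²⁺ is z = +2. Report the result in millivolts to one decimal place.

8.8 mV

E = (61.7/z) · log₁₀([Mg²⁺]_out/[Mg²⁺]_in) with z = +2.
= (61.7/2) · log₁₀(0.802/0.417) = 30.85 · log₁₀(1.923)
= 30.85 · (0.2840) = 8.76 mV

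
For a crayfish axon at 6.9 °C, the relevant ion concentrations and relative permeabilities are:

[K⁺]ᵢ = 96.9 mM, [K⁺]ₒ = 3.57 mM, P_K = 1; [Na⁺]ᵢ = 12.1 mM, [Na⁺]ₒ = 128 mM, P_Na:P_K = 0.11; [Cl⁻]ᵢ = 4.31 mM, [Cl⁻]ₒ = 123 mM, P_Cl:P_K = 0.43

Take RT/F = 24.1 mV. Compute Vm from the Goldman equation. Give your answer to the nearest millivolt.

-49 mV

Vm = 24.1 · ln[(Σ P·[cation]ₒ + Σ P·[anion]ᵢ) / (Σ P·[cation]ᵢ + Σ P·[anion]ₒ)]
Numerator = 1×3.57 + 0.11×128 + 0.43×4.31 = 19.5
Denominator = 1×96.9 + 0.11×12.1 + 0.43×123 = 151.1
Vm = 24.1 · ln(0.12906) = 24.1 × (-2.0475) = -49.34 mV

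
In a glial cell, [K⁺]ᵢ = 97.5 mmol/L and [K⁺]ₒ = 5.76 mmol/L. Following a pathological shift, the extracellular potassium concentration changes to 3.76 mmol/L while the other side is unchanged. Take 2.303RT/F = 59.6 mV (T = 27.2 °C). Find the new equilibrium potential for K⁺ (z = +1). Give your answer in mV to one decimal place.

-84.3 mV

After the shift: [K⁺]_out = 3.76, [K⁺]_in = 97.5 mmol/L.
E_new = (59.6/1)·log₁₀(3.76/97.5) = 59.60 · (-1.4138) = -84.26 mV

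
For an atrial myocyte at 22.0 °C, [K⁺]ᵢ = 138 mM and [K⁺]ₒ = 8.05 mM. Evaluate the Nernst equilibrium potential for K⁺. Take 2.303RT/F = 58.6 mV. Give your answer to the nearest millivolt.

-72 mV

E = (58.6/z) · log₁₀([K⁺]_out/[K⁺]_in) with z = +1.
= (58.6/1) · log₁₀(8.05/138) = 58.60 · log₁₀(0.05833)
= 58.60 · (-1.2341) = -72.32 mV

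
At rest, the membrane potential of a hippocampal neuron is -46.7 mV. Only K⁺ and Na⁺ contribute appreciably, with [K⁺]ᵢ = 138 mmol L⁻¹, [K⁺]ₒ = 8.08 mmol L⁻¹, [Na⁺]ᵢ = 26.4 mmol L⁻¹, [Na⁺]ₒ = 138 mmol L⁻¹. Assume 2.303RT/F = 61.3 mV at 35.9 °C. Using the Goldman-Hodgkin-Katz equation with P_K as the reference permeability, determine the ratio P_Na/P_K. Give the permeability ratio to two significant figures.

0.12

Let α = P_Na/P_K. GHK: Vm = 61.3·log₁₀[(Kₒ + α·Naₒ)/(Kᵢ + α·Naᵢ)].
10^(Vm/61.3) = 10^(-46.7/61.3) = 0.17305
So 0.17305·(Kᵢ + α·Naᵢ) = Kₒ + α·Naₒ → α = (0.17305·138.0 − 8.08) / (138.0 − 0.17305·26.4)
α = (23.88 − 8.08) / (138.0 − 4.569) = 15.8/133.4 = 0.1184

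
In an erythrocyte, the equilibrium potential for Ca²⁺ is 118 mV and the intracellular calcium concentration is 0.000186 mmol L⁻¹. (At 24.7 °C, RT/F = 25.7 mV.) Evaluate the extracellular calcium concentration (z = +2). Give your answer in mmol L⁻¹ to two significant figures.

Nernst: E = (25.7/2) · ln([out]/[in]), so ln([out]/[in]) = 118.0 × 2 / 25.7 = 9.1829.
[out]/[in] = e^(9.1829) = 9729.
[out] = 9729 × 0.000186 = 1.81 mmol L⁻¹.

1.8 mmol L⁻¹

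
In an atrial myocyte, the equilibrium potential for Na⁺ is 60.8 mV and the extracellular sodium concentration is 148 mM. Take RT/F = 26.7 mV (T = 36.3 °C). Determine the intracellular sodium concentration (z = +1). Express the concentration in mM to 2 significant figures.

Nernst: E = (26.7/1) · ln([out]/[in]), so ln([out]/[in]) = 60.8 × 1 / 26.7 = 2.2772.
[out]/[in] = e^(2.2772) = 9.749.
[in] = 148 / 9.749 = 15.18 mM.

15 mM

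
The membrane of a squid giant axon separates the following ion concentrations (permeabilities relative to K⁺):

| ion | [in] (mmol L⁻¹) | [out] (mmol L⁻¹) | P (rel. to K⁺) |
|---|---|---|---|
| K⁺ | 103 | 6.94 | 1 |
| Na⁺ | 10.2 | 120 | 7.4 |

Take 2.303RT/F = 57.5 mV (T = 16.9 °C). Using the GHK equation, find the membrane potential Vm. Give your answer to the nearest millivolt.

Vm = 57.5 · log₁₀[(Σ P·[cation]ₒ + Σ P·[anion]ᵢ) / (Σ P·[cation]ᵢ + Σ P·[anion]ₒ)]
Numerator = 1×6.94 + 7.4×120 = 894.9
Denominator = 1×103 + 7.4×10.2 = 178.5
Vm = 57.5 · log₁₀(5.0142) = 57.5 × (0.7002) = 40.26 mV

40 mV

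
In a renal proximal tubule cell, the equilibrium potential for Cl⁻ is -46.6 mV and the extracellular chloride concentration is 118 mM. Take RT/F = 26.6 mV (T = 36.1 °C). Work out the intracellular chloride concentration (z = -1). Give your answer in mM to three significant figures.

Nernst: E = (26.6/-1) · ln([out]/[in]), so ln([out]/[in]) = -46.6 × -1 / 26.6 = 1.7519.
[out]/[in] = e^(1.7519) = 5.765.
[in] = 118 / 5.765 = 20.47 mM.

20.5 mM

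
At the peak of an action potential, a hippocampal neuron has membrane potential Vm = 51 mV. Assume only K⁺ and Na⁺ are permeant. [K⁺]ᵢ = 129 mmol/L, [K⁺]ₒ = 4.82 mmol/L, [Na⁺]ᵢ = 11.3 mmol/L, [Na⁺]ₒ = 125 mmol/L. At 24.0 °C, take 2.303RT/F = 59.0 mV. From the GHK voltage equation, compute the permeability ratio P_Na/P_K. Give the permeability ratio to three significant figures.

22.2

Let α = P_Na/P_K. GHK: Vm = 59.0·log₁₀[(Kₒ + α·Naₒ)/(Kᵢ + α·Naᵢ)].
10^(Vm/59.0) = 10^(51.0/59.0) = 7.3182
So 7.3182·(Kᵢ + α·Naᵢ) = Kₒ + α·Naₒ → α = (7.3182·129.0 − 4.82) / (125.0 − 7.3182·11.3)
α = (944.1 − 4.82) / (125.0 − 82.7) = 939.2/42.3 = 22.2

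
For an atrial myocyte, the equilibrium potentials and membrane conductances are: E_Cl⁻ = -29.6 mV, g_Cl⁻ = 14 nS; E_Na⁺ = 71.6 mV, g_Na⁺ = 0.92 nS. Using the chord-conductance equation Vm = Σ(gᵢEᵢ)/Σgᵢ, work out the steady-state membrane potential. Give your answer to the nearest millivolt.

-23 mV

Σ gᵢEᵢ = 14·(-29.6) + 0.92·(71.6) = -348.53
Σ gᵢ = 14 + 0.92 = 14.92
Vm = -348.53 / 14.92 = -23.36 mV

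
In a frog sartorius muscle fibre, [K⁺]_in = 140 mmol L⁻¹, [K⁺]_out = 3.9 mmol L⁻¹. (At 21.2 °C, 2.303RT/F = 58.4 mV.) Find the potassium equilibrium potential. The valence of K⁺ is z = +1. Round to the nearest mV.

-91 mV

E = (58.4/z) · log₁₀([K⁺]_out/[K⁺]_in) with z = +1.
= (58.4/1) · log₁₀(3.9/140) = 58.40 · log₁₀(0.02786)
= 58.40 · (-1.5551) = -90.82 mV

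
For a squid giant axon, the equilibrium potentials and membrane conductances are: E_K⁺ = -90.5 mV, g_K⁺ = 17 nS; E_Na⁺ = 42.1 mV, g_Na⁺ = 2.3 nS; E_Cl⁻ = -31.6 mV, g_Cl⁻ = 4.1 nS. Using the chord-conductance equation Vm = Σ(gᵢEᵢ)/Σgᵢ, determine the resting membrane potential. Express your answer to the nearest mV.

-67 mV

Σ gᵢEᵢ = 17·(-90.5) + 2.3·(42.1) + 4.1·(-31.6) = -1571.23
Σ gᵢ = 17 + 2.3 + 4.1 = 23.4
Vm = -1571.23 / 23.4 = -67.15 mV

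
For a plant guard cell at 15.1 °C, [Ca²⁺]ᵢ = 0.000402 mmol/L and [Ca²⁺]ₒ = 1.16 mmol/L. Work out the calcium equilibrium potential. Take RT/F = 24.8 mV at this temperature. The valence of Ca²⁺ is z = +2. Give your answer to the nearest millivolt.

99 mV

E = (24.8/z) · ln([Ca²⁺]_out/[Ca²⁺]_in) with z = +2.
= (24.8/2) · ln(1.16/0.000402) = 12.40 · ln(2886)
= 12.40 · (7.9675) = 98.80 mV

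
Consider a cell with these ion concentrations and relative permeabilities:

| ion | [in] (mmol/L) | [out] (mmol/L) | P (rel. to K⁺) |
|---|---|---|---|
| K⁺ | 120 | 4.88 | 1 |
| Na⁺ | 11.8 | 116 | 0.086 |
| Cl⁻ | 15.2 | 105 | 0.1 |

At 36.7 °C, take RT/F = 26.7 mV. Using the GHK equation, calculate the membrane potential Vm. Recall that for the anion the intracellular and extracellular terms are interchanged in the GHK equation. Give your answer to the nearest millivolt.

Vm = 26.7 · ln[(Σ P·[cation]ₒ + Σ P·[anion]ᵢ) / (Σ P·[cation]ᵢ + Σ P·[anion]ₒ)]
Numerator = 1×4.88 + 0.086×116 + 0.1×15.2 = 16.38
Denominator = 1×120 + 0.086×11.8 + 0.1×105 = 131.5
Vm = 26.7 · ln(0.12452) = 26.7 × (-2.0833) = -55.62 mV

-56 mV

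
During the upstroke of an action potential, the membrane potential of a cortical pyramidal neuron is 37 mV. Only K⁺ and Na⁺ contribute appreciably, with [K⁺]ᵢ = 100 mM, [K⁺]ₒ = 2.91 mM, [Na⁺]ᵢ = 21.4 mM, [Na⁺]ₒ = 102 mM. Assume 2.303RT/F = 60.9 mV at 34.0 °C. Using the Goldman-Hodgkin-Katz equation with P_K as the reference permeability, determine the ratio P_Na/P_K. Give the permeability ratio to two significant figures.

Let α = P_Na/P_K. GHK: Vm = 60.9·log₁₀[(Kₒ + α·Naₒ)/(Kᵢ + α·Naᵢ)].
10^(Vm/60.9) = 10^(37.0/60.9) = 4.0509
So 4.0509·(Kᵢ + α·Naᵢ) = Kₒ + α·Naₒ → α = (4.0509·100.0 − 2.91) / (102.0 − 4.0509·21.4)
α = (405.1 − 2.91) / (102.0 − 86.69) = 402.2/15.31 = 26.27

26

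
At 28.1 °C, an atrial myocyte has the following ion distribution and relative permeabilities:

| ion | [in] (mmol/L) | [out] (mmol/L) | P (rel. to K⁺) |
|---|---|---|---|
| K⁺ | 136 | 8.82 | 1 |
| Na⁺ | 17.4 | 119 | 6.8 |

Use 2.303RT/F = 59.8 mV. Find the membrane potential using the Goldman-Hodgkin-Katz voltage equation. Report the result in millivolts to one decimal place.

30.3 mV

Vm = 59.8 · log₁₀[(Σ P·[cation]ₒ + Σ P·[anion]ᵢ) / (Σ P·[cation]ᵢ + Σ P·[anion]ₒ)]
Numerator = 1×8.82 + 6.8×119 = 818
Denominator = 1×136 + 6.8×17.4 = 254.3
Vm = 59.8 · log₁₀(3.2165) = 59.8 × (0.5074) = 30.34 mV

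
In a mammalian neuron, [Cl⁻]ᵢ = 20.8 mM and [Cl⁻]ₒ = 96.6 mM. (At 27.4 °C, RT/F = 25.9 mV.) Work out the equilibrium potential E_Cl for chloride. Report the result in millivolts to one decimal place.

E = (25.9/z) · ln([Cl⁻]_out/[Cl⁻]_in) with z = -1.
For an anion, dividing by z = -1 reverses the sign.
= (25.9/-1) · ln(96.6/20.8) = -25.90 · ln(4.644)
= -25.90 · (1.5356) = -39.77 mV

-39.8 mV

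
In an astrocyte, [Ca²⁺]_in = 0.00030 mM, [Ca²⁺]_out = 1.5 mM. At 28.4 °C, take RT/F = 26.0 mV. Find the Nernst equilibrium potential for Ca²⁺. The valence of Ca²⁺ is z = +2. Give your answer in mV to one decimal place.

110.7 mV

E = (26.0/z) · ln([Ca²⁺]_out/[Ca²⁺]_in) with z = +2.
= (26.0/2) · ln(1.5/0.00030) = 13.00 · ln(5000)
= 13.00 · (8.5172) = 110.72 mV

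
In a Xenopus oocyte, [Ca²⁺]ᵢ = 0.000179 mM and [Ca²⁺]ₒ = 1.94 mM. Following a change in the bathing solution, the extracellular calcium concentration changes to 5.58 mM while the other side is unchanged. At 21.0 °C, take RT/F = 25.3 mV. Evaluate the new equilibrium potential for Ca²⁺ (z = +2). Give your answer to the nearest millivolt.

131 mV

After the shift: [Ca²⁺]_out = 5.58, [Ca²⁺]_in = 0.000179 mM.
E_new = (25.3/2)·ln(5.58/0.000179) = 12.65 · (10.3473) = 130.89 mV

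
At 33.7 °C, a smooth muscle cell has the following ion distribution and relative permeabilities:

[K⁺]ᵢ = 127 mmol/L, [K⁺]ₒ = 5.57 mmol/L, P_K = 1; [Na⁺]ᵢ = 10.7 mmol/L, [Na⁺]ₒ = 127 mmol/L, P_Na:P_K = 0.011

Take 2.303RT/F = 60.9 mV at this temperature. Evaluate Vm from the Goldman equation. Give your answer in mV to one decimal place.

Vm = 60.9 · log₁₀[(Σ P·[cation]ₒ + Σ P·[anion]ᵢ) / (Σ P·[cation]ᵢ + Σ P·[anion]ₒ)]
Numerator = 1×5.57 + 0.011×127 = 6.967
Denominator = 1×127 + 0.011×10.7 = 127.1
Vm = 60.9 · log₁₀(0.054807) = 60.9 × (-1.2612) = -76.80 mV

-76.8 mV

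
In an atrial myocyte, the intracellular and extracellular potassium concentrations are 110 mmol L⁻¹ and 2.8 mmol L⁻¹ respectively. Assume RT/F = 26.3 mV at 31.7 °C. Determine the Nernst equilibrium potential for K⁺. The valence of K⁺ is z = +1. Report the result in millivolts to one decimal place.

-96.5 mV

E = (26.3/z) · ln([K⁺]_out/[K⁺]_in) with z = +1.
= (26.3/1) · ln(2.8/110) = 26.30 · ln(0.02545)
= 26.30 · (-3.6709) = -96.54 mV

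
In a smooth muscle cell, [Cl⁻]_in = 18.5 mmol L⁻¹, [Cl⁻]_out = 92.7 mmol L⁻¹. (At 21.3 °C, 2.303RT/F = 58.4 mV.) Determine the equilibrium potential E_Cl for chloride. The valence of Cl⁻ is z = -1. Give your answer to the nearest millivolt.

-41 mV

E = (58.4/z) · log₁₀([Cl⁻]_out/[Cl⁻]_in) with z = -1.
For an anion, dividing by z = -1 reverses the sign.
= (58.4/-1) · log₁₀(92.7/18.5) = -58.40 · log₁₀(5.011)
= -58.40 · (0.6999) = -40.87 mV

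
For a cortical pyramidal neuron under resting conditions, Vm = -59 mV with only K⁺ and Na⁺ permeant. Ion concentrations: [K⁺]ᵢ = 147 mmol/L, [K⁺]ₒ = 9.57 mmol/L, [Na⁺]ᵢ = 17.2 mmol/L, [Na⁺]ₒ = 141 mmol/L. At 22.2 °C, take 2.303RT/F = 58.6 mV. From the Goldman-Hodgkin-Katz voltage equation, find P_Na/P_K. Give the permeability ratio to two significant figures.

0.035

Let α = P_Na/P_K. GHK: Vm = 58.6·log₁₀[(Kₒ + α·Naₒ)/(Kᵢ + α·Naᵢ)].
10^(Vm/58.6) = 10^(-59.0/58.6) = 0.098441
So 0.098441·(Kᵢ + α·Naᵢ) = Kₒ + α·Naₒ → α = (0.098441·147.0 − 9.57) / (141.0 − 0.098441·17.2)
α = (14.47 − 9.57) / (141.0 − 1.693) = 4.901/139.3 = 0.03518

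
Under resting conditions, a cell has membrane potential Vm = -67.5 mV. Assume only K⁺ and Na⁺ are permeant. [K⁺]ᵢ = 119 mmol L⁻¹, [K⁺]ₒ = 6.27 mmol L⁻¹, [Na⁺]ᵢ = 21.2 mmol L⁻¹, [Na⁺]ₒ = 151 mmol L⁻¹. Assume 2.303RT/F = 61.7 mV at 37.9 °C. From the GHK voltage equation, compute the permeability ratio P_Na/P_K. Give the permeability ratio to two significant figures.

0.022

Let α = P_Na/P_K. GHK: Vm = 61.7·log₁₀[(Kₒ + α·Naₒ)/(Kᵢ + α·Naᵢ)].
10^(Vm/61.7) = 10^(-67.5/61.7) = 0.080537
So 0.080537·(Kᵢ + α·Naᵢ) = Kₒ + α·Naₒ → α = (0.080537·119.0 − 6.27) / (151.0 − 0.080537·21.2)
α = (9.584 − 6.27) / (151.0 − 1.707) = 3.314/149.3 = 0.0222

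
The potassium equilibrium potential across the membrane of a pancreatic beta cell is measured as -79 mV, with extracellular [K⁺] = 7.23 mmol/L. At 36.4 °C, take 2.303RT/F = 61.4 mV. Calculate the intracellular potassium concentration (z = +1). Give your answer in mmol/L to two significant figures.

Nernst: E = (61.4/1) · log₁₀([out]/[in]), so log₁₀([out]/[in]) = -79.0 × 1 / 61.4 = -1.2866.
[out]/[in] = 10^(-1.2866) = 0.05168.
[in] = 7.23 / 0.05168 = 139.9 mmol/L.

140 mmol/L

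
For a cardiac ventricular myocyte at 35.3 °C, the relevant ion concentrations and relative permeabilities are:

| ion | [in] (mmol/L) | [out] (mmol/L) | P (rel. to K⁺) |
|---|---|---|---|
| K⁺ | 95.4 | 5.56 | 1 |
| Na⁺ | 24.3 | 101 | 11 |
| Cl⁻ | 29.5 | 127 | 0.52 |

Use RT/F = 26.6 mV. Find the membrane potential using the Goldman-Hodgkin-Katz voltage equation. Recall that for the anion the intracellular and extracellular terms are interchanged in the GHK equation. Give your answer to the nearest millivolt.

26 mV

Vm = 26.6 · ln[(Σ P·[cation]ₒ + Σ P·[anion]ᵢ) / (Σ P·[cation]ᵢ + Σ P·[anion]ₒ)]
Numerator = 1×5.56 + 11×101 + 0.52×29.5 = 1132
Denominator = 1×95.4 + 11×24.3 + 0.52×127 = 428.7
Vm = 26.6 · ln(2.6401) = 26.6 × (0.9708) = 25.82 mV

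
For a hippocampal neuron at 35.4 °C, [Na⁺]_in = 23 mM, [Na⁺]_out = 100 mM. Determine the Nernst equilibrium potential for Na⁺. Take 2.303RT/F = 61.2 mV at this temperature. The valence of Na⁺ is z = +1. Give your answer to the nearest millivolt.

39 mV

E = (61.2/z) · log₁₀([Na⁺]_out/[Na⁺]_in) with z = +1.
= (61.2/1) · log₁₀(100/23) = 61.20 · log₁₀(4.348)
= 61.20 · (0.6383) = 39.06 mV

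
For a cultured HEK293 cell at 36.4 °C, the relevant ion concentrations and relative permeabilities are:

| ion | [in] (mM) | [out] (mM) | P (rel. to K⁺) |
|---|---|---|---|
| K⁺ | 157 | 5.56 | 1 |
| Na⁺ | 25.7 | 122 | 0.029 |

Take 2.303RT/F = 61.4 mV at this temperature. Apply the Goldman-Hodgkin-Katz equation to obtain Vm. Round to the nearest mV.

-76 mV

Vm = 61.4 · log₁₀[(Σ P·[cation]ₒ + Σ P·[anion]ᵢ) / (Σ P·[cation]ᵢ + Σ P·[anion]ₒ)]
Numerator = 1×5.56 + 0.029×122 = 9.098
Denominator = 1×157 + 0.029×25.7 = 157.7
Vm = 61.4 · log₁₀(0.057675) = 61.4 × (-1.2390) = -76.08 mV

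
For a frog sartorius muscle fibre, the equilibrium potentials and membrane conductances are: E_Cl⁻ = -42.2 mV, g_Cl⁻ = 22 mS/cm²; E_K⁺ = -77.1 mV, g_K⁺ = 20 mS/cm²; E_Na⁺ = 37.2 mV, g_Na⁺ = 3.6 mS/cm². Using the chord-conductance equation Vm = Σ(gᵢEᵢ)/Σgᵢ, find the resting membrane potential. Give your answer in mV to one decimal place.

Σ gᵢEᵢ = 22·(-42.2) + 20·(-77.1) + 3.6·(37.2) = -2336.48
Σ gᵢ = 22 + 20 + 3.6 = 45.6
Vm = -2336.48 / 45.6 = -51.24 mV

-51.2 mV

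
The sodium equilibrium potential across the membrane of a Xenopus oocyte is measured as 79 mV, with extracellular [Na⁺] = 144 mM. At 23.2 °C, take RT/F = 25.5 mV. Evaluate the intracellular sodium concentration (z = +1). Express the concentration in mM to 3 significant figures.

6.50 mM

Nernst: E = (25.5/1) · ln([out]/[in]), so ln([out]/[in]) = 79.0 × 1 / 25.5 = 3.0980.
[out]/[in] = e^(3.0980) = 22.15.
[in] = 144 / 22.15 = 6.5 mM.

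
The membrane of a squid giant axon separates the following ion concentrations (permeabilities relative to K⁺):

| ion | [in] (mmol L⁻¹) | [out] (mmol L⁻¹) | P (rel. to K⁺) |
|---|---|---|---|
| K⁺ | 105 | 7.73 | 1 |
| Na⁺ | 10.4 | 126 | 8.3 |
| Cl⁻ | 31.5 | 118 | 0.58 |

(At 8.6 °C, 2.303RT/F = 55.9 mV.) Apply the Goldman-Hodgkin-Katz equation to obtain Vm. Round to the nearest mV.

Vm = 55.9 · log₁₀[(Σ P·[cation]ₒ + Σ P·[anion]ᵢ) / (Σ P·[cation]ᵢ + Σ P·[anion]ₒ)]
Numerator = 1×7.73 + 8.3×126 + 0.58×31.5 = 1072
Denominator = 1×105 + 8.3×10.4 + 0.58×118 = 259.8
Vm = 55.9 · log₁₀(4.1261) = 55.9 × (0.6155) = 34.41 mV

34 mV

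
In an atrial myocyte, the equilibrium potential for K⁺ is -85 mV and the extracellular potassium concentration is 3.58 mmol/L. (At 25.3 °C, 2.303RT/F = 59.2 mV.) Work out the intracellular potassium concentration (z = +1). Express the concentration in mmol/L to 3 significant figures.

97.7 mmol/L

Nernst: E = (59.2/1) · log₁₀([out]/[in]), so log₁₀([out]/[in]) = -85.0 × 1 / 59.2 = -1.4358.
[out]/[in] = 10^(-1.4358) = 0.03666.
[in] = 3.58 / 0.03666 = 97.65 mmol/L.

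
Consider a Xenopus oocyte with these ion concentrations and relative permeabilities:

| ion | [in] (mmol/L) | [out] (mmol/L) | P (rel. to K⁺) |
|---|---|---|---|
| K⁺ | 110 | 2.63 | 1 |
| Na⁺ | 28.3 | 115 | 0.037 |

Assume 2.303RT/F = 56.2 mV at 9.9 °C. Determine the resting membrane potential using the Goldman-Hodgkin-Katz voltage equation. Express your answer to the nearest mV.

Vm = 56.2 · log₁₀[(Σ P·[cation]ₒ + Σ P·[anion]ᵢ) / (Σ P·[cation]ᵢ + Σ P·[anion]ₒ)]
Numerator = 1×2.63 + 0.037×115 = 6.885
Denominator = 1×110 + 0.037×28.3 = 111
Vm = 56.2 · log₁₀(0.062001) = 56.2 × (-1.2076) = -67.87 mV

-68 mV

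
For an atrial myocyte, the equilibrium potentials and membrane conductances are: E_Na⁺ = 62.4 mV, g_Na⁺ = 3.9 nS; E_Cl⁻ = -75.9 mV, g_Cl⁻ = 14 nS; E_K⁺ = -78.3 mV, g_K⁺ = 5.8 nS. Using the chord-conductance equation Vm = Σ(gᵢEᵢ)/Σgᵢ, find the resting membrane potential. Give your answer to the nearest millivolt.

Σ gᵢEᵢ = 3.9·(62.4) + 14·(-75.9) + 5.8·(-78.3) = -1273.38
Σ gᵢ = 3.9 + 14 + 5.8 = 23.7
Vm = -1273.38 / 23.7 = -53.73 mV

-54 mV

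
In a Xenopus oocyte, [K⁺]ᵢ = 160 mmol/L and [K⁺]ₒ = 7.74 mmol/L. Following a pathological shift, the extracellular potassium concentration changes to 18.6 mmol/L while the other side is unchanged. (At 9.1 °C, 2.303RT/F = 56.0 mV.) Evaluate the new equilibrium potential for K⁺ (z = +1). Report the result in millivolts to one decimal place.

-52.3 mV

After the shift: [K⁺]_out = 18.6, [K⁺]_in = 160 mmol/L.
E_new = (56.0/1)·log₁₀(18.6/160) = 56.00 · (-0.9346) = -52.34 mV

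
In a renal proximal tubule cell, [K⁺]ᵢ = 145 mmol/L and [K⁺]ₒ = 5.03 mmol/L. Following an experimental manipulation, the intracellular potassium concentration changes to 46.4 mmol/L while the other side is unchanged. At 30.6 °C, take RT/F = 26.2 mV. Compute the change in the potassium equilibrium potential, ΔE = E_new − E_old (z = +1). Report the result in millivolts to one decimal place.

29.9 mV

E_old = (26.2/1)·ln(5.03/145) = -88.07 mV
E_new = (26.2/1)·ln(5.03/46.4) = -58.21 mV
ΔE = -58.21 − (-88.07) = 29.85 mV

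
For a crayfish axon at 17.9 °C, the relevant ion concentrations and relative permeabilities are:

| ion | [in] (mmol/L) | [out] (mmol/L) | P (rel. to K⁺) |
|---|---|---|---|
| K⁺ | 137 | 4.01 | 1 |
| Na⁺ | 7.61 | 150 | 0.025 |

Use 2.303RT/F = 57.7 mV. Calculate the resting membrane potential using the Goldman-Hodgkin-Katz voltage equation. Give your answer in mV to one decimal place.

Vm = 57.7 · log₁₀[(Σ P·[cation]ₒ + Σ P·[anion]ᵢ) / (Σ P·[cation]ᵢ + Σ P·[anion]ₒ)]
Numerator = 1×4.01 + 0.025×150 = 7.76
Denominator = 1×137 + 0.025×7.61 = 137.2
Vm = 57.7 · log₁₀(0.056564) = 57.7 × (-1.2475) = -71.98 mV

-72.0 mV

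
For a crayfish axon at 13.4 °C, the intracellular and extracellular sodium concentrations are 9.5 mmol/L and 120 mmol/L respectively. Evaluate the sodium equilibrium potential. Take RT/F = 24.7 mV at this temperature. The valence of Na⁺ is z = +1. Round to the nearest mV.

E = (24.7/z) · ln([Na⁺]_out/[Na⁺]_in) with z = +1.
= (24.7/1) · ln(120/9.5) = 24.70 · ln(12.63)
= 24.70 · (2.5362) = 62.64 mV

63 mV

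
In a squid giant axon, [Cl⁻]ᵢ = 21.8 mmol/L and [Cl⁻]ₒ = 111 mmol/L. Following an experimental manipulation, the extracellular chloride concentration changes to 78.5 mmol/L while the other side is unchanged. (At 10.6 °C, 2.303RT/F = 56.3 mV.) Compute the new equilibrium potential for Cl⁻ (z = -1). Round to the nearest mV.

-31 mV

After the shift: [Cl⁻]_out = 78.5, [Cl⁻]_in = 21.8 mmol/L.
E_new = (56.3/-1)·log₁₀(78.5/21.8) = -56.30 · (0.5564) = -31.33 mV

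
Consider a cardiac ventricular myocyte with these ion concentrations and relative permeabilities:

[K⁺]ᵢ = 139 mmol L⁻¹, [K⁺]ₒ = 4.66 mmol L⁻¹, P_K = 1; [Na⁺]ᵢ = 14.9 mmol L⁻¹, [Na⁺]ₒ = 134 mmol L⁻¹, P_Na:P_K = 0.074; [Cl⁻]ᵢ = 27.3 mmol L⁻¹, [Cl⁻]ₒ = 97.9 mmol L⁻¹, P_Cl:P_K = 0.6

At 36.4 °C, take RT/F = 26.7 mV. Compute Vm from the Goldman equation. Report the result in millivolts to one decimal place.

Vm = 26.7 · ln[(Σ P·[cation]ₒ + Σ P·[anion]ᵢ) / (Σ P·[cation]ᵢ + Σ P·[anion]ₒ)]
Numerator = 1×4.66 + 0.074×134 + 0.6×27.3 = 30.96
Denominator = 1×139 + 0.074×14.9 + 0.6×97.9 = 198.8
Vm = 26.7 · ln(0.15568) = 26.7 × (-1.8599) = -49.66 mV

-49.7 mV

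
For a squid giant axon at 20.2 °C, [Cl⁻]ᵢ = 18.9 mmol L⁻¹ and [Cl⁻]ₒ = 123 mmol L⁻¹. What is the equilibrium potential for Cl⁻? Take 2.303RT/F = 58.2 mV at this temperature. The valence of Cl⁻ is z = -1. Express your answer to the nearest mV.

E = (58.2/z) · log₁₀([Cl⁻]_out/[Cl⁻]_in) with z = -1.
For an anion, dividing by z = -1 reverses the sign.
= (58.2/-1) · log₁₀(123/18.9) = -58.20 · log₁₀(6.508)
= -58.20 · (0.8134) = -47.34 mV

-47 mV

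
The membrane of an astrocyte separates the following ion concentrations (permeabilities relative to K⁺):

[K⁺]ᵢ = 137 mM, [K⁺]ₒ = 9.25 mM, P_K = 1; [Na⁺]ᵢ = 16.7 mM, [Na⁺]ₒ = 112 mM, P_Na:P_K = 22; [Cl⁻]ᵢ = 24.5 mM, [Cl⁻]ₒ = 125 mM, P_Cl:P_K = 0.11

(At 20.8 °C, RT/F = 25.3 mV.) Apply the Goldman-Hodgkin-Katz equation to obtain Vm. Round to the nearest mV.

40 mV

Vm = 25.3 · ln[(Σ P·[cation]ₒ + Σ P·[anion]ᵢ) / (Σ P·[cation]ᵢ + Σ P·[anion]ₒ)]
Numerator = 1×9.25 + 22×112 + 0.11×24.5 = 2476
Denominator = 1×137 + 22×16.7 + 0.11×125 = 518.1
Vm = 25.3 · ln(4.7784) = 25.3 × (1.5641) = 39.57 mV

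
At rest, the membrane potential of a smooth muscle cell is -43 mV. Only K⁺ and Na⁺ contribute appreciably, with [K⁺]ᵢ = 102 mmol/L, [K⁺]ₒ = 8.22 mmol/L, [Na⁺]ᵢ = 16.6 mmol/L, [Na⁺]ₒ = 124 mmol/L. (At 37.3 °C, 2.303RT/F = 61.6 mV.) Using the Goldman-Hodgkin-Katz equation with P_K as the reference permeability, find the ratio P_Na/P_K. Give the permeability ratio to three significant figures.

Let α = P_Na/P_K. GHK: Vm = 61.6·log₁₀[(Kₒ + α·Naₒ)/(Kᵢ + α·Naᵢ)].
10^(Vm/61.6) = 10^(-43.0/61.6) = 0.20042
So 0.20042·(Kᵢ + α·Naᵢ) = Kₒ + α·Naₒ → α = (0.20042·102.0 − 8.22) / (124.0 − 0.20042·16.6)
α = (20.44 − 8.22) / (124.0 − 3.327) = 12.22/120.7 = 0.1013

0.101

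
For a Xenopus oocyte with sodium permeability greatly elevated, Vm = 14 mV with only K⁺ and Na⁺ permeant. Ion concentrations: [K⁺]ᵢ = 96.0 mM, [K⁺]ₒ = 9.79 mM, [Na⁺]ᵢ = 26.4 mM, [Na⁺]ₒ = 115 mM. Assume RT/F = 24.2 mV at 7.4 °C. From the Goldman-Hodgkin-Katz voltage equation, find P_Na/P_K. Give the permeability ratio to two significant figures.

Let α = P_Na/P_K. GHK: Vm = 24.2·ln[(Kₒ + α·Naₒ)/(Kᵢ + α·Naᵢ)].
e^(Vm/24.2) = e^(14.0/24.2) = 1.7834
So 1.7834·(Kᵢ + α·Naᵢ) = Kₒ + α·Naₒ → α = (1.7834·96.0 − 9.79) / (115.0 − 1.7834·26.4)
α = (171.2 − 9.79) / (115.0 − 47.08) = 161.4/67.92 = 2.377

2.4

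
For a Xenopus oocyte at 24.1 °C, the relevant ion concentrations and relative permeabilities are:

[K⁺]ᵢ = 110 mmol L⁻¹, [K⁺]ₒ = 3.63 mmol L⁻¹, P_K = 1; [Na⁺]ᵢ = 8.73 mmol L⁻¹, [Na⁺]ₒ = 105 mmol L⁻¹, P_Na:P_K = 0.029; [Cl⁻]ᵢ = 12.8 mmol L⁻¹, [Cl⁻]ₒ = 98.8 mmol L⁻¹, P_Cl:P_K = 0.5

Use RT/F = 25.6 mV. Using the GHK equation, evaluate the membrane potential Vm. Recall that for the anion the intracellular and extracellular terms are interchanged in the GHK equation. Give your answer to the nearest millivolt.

Vm = 25.6 · ln[(Σ P·[cation]ₒ + Σ P·[anion]ᵢ) / (Σ P·[cation]ᵢ + Σ P·[anion]ₒ)]
Numerator = 1×3.63 + 0.029×105 + 0.5×12.8 = 13.08
Denominator = 1×110 + 0.029×8.73 + 0.5×98.8 = 159.7
Vm = 25.6 · ln(0.081896) = 25.6 × (-2.5023) = -64.06 mV

-64 mV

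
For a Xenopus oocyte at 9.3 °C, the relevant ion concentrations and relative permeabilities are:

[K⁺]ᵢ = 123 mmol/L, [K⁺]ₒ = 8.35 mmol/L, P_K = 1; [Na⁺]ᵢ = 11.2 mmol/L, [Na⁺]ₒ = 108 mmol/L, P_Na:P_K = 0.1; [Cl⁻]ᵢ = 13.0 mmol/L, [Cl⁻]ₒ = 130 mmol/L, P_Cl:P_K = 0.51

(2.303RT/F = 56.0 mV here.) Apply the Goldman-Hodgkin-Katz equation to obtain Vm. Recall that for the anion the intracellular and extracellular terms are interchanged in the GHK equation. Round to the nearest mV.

Vm = 56.0 · log₁₀[(Σ P·[cation]ₒ + Σ P·[anion]ᵢ) / (Σ P·[cation]ᵢ + Σ P·[anion]ₒ)]
Numerator = 1×8.35 + 0.1×108 + 0.51×13.0 = 25.78
Denominator = 1×123 + 0.1×11.2 + 0.51×130 = 190.4
Vm = 56.0 · log₁₀(0.13538) = 56.0 × (-0.8684) = -48.63 mV

-49 mV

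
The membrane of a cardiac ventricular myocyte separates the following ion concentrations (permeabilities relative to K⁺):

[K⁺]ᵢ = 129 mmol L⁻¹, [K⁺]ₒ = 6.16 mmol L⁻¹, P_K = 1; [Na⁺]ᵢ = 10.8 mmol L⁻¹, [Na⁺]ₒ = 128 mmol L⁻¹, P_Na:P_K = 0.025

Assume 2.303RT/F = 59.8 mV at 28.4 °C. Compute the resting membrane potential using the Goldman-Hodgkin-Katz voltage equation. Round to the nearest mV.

Vm = 59.8 · log₁₀[(Σ P·[cation]ₒ + Σ P·[anion]ᵢ) / (Σ P·[cation]ᵢ + Σ P·[anion]ₒ)]
Numerator = 1×6.16 + 0.025×128 = 9.36
Denominator = 1×129 + 0.025×10.8 = 129.3
Vm = 59.8 · log₁₀(0.072407) = 59.8 × (-1.1402) = -68.19 mV

-68 mV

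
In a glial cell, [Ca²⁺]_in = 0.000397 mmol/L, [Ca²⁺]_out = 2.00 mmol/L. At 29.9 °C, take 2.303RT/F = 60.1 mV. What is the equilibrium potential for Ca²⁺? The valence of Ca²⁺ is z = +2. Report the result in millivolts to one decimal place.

E = (60.1/z) · log₁₀([Ca²⁺]_out/[Ca²⁺]_in) with z = +2.
= (60.1/2) · log₁₀(2.00/0.000397) = 30.05 · log₁₀(5038)
= 30.05 · (3.7022) = 111.25 mV

111.3 mV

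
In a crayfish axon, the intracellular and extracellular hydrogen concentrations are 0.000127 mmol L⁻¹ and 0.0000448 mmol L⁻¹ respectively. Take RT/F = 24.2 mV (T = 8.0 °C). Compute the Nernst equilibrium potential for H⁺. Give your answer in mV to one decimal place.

E = (24.2/z) · ln([H⁺]_out/[H⁺]_in) with z = +1.
= (24.2/1) · ln(0.0000448/0.000127) = 24.20 · ln(0.3528)
= 24.20 · (-1.0420) = -25.22 mV

-25.2 mV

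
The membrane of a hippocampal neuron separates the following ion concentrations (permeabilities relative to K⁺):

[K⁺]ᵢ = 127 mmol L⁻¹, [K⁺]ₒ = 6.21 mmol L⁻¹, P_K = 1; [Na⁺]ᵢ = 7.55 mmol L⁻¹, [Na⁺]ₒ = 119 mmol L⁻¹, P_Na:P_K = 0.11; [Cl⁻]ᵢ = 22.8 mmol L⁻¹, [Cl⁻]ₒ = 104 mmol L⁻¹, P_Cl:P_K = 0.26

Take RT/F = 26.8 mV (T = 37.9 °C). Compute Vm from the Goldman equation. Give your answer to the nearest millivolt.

Vm = 26.8 · ln[(Σ P·[cation]ₒ + Σ P·[anion]ᵢ) / (Σ P·[cation]ᵢ + Σ P·[anion]ₒ)]
Numerator = 1×6.21 + 0.11×119 + 0.26×22.8 = 25.23
Denominator = 1×127 + 0.11×7.55 + 0.26×104 = 154.9
Vm = 26.8 · ln(0.1629) = 26.8 × (-1.8146) = -48.63 mV

-49 mV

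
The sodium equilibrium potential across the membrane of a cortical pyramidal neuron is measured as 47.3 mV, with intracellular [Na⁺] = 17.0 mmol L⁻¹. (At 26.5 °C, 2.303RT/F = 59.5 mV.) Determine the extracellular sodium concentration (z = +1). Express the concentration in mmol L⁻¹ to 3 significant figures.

Nernst: E = (59.5/1) · log₁₀([out]/[in]), so log₁₀([out]/[in]) = 47.3 × 1 / 59.5 = 0.7950.
[out]/[in] = 10^(0.7950) = 6.237.
[out] = 6.237 × 17.0 = 106 mmol L⁻¹.

106 mmol L⁻¹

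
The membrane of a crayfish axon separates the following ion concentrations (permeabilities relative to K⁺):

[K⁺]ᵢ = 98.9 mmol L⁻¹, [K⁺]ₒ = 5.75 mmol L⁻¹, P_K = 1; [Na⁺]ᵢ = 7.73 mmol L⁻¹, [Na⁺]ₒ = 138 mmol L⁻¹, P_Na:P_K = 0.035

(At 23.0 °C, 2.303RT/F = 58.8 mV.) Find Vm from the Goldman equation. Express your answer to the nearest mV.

Vm = 58.8 · log₁₀[(Σ P·[cation]ₒ + Σ P·[anion]ᵢ) / (Σ P·[cation]ᵢ + Σ P·[anion]ₒ)]
Numerator = 1×5.75 + 0.035×138 = 10.58
Denominator = 1×98.9 + 0.035×7.73 = 99.17
Vm = 58.8 · log₁₀(0.10668) = 58.8 × (-0.9719) = -57.15 mV

-57 mV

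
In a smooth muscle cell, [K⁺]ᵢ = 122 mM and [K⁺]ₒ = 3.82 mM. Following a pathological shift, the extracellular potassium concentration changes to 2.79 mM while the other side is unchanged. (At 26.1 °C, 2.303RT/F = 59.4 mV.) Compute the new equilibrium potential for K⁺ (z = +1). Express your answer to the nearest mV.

After the shift: [K⁺]_out = 2.79, [K⁺]_in = 122 mM.
E_new = (59.4/1)·log₁₀(2.79/122) = 59.40 · (-1.6408) = -97.46 mV

-97 mV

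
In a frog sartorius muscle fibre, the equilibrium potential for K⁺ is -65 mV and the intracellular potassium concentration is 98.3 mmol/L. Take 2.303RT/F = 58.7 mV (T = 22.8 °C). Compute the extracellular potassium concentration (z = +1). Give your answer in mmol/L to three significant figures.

Nernst: E = (58.7/1) · log₁₀([out]/[in]), so log₁₀([out]/[in]) = -65.0 × 1 / 58.7 = -1.1073.
[out]/[in] = 10^(-1.1073) = 0.0781.
[out] = 0.0781 × 98.3 = 7.678 mmol/L.

7.68 mmol/L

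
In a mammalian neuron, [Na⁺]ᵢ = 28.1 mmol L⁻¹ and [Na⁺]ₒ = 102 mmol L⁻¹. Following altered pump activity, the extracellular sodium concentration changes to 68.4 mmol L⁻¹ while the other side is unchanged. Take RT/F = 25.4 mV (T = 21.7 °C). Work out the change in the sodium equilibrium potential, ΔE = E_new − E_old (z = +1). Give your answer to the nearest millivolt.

-10 mV

E_old = (25.4/1)·ln(102/28.1) = 32.75 mV
E_new = (25.4/1)·ln(68.4/28.1) = 22.60 mV
ΔE = 22.60 − (32.75) = -10.15 mV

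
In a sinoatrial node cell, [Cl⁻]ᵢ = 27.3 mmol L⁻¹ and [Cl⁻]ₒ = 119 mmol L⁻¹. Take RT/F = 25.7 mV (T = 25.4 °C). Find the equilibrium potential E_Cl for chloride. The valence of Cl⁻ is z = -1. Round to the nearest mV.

E = (25.7/z) · ln([Cl⁻]_out/[Cl⁻]_in) with z = -1.
For an anion, dividing by z = -1 reverses the sign.
= (25.7/-1) · ln(119/27.3) = -25.70 · ln(4.359)
= -25.70 · (1.4722) = -37.84 mV

-38 mV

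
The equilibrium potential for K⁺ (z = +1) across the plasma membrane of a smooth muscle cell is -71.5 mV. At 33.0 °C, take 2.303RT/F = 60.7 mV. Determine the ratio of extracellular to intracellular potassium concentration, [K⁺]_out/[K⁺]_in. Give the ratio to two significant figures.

0.066

log₁₀([out]/[in]) = E·z/(60.7) = -71.5 × 1 / 60.7 = -1.1779
[out]/[in] = 10^(-1.1779) = 0.06639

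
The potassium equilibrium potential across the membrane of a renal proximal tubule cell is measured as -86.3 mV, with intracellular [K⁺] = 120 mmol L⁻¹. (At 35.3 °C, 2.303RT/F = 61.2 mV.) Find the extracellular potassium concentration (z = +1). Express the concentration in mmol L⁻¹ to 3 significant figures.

Nernst: E = (61.2/1) · log₁₀([out]/[in]), so log₁₀([out]/[in]) = -86.3 × 1 / 61.2 = -1.4101.
[out]/[in] = 10^(-1.4101) = 0.03889.
[out] = 0.03889 × 120 = 4.667 mmol L⁻¹.

4.67 mmol L⁻¹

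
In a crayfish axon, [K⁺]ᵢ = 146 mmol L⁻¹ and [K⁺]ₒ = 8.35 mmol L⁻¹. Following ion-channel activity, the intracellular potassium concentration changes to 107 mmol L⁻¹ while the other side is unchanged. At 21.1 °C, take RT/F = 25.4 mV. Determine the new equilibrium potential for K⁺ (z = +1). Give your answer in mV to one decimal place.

-64.8 mV

After the shift: [K⁺]_out = 8.35, [K⁺]_in = 107 mmol L⁻¹.
E_new = (25.4/1)·ln(8.35/107) = 25.40 · (-2.5506) = -64.78 mV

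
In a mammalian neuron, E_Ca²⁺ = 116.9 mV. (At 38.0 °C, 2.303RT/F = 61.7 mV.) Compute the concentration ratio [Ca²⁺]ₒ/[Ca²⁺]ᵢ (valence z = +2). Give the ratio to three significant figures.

6160

log₁₀([out]/[in]) = E·z/(61.7) = 116.9 × 2 / 61.7 = 3.7893
[out]/[in] = 10^(3.7893) = 6156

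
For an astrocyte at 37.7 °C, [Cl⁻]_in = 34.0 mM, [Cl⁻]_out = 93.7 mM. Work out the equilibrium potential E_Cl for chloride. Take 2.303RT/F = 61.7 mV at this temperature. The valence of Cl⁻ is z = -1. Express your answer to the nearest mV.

E = (61.7/z) · log₁₀([Cl⁻]_out/[Cl⁻]_in) with z = -1.
For an anion, dividing by z = -1 reverses the sign.
= (61.7/-1) · log₁₀(93.7/34.0) = -61.70 · log₁₀(2.756)
= -61.70 · (0.4403) = -27.16 mV

-27 mV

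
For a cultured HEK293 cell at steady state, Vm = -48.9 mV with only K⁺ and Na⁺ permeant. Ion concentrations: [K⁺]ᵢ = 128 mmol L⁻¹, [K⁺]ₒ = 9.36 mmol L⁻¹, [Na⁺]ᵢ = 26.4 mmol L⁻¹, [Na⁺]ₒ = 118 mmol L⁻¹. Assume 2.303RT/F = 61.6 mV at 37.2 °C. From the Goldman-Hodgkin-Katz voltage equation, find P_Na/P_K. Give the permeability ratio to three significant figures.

0.0986

Let α = P_Na/P_K. GHK: Vm = 61.6·log₁₀[(Kₒ + α·Naₒ)/(Kᵢ + α·Naᵢ)].
10^(Vm/61.6) = 10^(-48.9/61.6) = 0.16076
So 0.16076·(Kᵢ + α·Naᵢ) = Kₒ + α·Naₒ → α = (0.16076·128.0 − 9.36) / (118.0 − 0.16076·26.4)
α = (20.58 − 9.36) / (118.0 − 4.244) = 11.22/113.8 = 0.0986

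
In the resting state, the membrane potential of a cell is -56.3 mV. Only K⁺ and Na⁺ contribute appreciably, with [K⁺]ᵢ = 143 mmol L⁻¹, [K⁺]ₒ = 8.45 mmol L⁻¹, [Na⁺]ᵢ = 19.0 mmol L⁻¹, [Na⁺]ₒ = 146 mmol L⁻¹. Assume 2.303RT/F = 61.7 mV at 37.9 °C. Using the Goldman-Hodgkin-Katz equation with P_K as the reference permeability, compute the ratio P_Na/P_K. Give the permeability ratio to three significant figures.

Let α = P_Na/P_K. GHK: Vm = 61.7·log₁₀[(Kₒ + α·Naₒ)/(Kᵢ + α·Naᵢ)].
10^(Vm/61.7) = 10^(-56.3/61.7) = 0.12233
So 0.12233·(Kᵢ + α·Naᵢ) = Kₒ + α·Naₒ → α = (0.12233·143.0 − 8.45) / (146.0 − 0.12233·19.0)
α = (17.49 − 8.45) / (146.0 − 2.324) = 9.043/143.7 = 0.06294

0.0629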